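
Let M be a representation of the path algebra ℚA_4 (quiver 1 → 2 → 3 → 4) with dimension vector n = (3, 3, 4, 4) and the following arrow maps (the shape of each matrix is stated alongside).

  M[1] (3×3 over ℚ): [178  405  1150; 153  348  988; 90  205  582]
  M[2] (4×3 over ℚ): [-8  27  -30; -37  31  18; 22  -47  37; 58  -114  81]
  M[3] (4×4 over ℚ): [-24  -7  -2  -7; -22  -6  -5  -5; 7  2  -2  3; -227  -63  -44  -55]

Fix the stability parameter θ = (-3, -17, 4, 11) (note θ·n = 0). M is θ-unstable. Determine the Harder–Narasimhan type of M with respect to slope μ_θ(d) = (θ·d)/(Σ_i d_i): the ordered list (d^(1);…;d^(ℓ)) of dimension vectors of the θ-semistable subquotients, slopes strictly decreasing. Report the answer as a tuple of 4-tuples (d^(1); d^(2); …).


Via rank(M_{q-1}∘⋯∘M_p): M ≅ I[1,4]^3, I[3,4].
μ_θ-semistable layers: μ^(1)=11; μ^(2)=4; μ^(3)=-10

((0, 0, 0, 4); (0, 0, 4, 0); (3, 3, 0, 0))


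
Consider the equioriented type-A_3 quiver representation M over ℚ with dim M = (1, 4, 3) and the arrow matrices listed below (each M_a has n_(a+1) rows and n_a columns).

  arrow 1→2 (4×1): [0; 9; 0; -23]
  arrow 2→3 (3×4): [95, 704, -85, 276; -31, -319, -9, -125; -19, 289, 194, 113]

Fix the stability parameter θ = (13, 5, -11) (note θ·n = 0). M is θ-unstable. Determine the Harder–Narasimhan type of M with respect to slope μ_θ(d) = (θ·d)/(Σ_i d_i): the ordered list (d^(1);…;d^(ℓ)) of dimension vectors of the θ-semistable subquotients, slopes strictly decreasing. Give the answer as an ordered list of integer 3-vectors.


Barcode: M ≅ I[1,3], I[2,2], I[2,3]^2. HN layers by μ_θ (3 steps, strictly decreasing):
  μ^(1)=5; μ^(2)=7/3; μ^(3)=-3

((0, 1, 0); (1, 1, 1); (0, 2, 2))


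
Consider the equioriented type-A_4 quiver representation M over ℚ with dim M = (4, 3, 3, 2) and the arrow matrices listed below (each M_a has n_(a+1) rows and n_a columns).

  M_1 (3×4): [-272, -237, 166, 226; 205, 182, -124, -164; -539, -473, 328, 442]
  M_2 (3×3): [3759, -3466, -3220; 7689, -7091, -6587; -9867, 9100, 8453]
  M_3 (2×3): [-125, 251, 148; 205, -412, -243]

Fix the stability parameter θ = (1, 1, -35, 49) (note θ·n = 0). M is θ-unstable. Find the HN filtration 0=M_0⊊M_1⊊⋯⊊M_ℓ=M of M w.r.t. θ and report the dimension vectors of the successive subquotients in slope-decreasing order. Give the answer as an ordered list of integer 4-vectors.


Barcode: M ≅ I[1,1], I[1,3], I[1,4]^2. HN layers by μ_θ (3 steps, strictly decreasing):
  μ^(1)=49; μ^(2)=1; μ^(3)=-11

((0, 0, 0, 2); (1, 0, 0, 0); (3, 3, 3, 0))


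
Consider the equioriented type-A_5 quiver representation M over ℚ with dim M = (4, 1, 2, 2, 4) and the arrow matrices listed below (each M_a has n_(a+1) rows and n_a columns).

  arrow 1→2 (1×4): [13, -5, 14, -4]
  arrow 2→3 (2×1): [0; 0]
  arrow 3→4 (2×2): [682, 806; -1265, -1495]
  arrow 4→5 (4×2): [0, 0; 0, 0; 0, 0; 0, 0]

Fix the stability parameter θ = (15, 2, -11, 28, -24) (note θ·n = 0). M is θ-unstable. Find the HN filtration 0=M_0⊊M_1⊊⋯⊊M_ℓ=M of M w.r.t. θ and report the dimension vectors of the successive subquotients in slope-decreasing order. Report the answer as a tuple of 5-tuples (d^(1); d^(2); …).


Via rank(M_{q-1}∘⋯∘M_p): M ≅ I[1,1]^3, I[1,2], I[3,3], I[3,4], I[4,4], I[5,5]^4.
μ_θ-semistable layers: μ^(1)=28; μ^(2)=15; μ^(3)=17/2; μ^(4)=-11; μ^(5)=-24

((0, 0, 0, 2, 0); (3, 0, 0, 0, 0); (1, 1, 0, 0, 0); (0, 0, 2, 0, 0); (0, 0, 0, 0, 4))


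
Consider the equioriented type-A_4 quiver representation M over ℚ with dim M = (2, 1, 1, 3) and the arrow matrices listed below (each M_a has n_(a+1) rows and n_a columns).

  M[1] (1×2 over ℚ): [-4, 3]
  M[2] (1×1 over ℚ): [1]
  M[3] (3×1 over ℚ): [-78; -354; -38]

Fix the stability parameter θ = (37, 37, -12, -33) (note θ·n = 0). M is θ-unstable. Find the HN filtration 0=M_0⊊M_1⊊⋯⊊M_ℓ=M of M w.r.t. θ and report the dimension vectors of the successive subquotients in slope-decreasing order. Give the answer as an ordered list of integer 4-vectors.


Barcode: M ≅ I[1,1], I[1,4], I[4,4]^2. HN layers by μ_θ (3 steps, strictly decreasing):
  μ^(1)=37; μ^(2)=29/4; μ^(3)=-33

((1, 0, 0, 0); (1, 1, 1, 1); (0, 0, 0, 2))


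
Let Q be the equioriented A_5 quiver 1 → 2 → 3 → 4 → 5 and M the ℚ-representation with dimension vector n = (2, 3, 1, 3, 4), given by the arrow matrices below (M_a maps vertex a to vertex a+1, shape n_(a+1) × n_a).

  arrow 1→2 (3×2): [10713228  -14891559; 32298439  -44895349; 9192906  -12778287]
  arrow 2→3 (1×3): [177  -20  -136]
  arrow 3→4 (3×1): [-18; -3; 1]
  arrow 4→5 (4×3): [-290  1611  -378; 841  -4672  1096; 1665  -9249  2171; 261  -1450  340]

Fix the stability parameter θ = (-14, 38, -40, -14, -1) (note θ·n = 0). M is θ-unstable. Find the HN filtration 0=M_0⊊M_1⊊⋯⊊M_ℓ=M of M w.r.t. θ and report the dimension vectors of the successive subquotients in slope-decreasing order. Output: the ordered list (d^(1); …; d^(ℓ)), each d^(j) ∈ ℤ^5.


Barcode: M ≅ I[1,2], I[1,5], I[2,2], I[4,5]^2, I[5,5]. HN layers by μ_θ (4 steps, strictly decreasing):
  μ^(1)=38; μ^(2)=-1; μ^(3)=-16/3; μ^(4)=-14

((0, 2, 0, 0, 0); (0, 0, 0, 0, 4); (0, 1, 1, 1, 0); (2, 0, 0, 2, 0))


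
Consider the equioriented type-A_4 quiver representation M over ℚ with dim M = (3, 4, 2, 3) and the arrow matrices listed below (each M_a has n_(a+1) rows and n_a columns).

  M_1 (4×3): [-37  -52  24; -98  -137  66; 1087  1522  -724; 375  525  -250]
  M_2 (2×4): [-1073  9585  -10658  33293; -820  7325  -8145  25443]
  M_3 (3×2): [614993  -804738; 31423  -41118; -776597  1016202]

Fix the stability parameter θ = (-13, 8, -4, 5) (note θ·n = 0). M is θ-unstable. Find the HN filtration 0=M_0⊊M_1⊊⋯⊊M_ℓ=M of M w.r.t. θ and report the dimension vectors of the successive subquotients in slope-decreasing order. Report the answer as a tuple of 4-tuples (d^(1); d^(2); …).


Barcode: M ≅ I[1,1], I[1,2]^2, I[2,3], I[2,4], I[4,4]^2. HN layers by μ_θ (4 steps, strictly decreasing):
  μ^(1)=8; μ^(2)=5; μ^(3)=2; μ^(4)=-13

((0, 2, 0, 0); (0, 0, 0, 3); (0, 2, 2, 0); (3, 0, 0, 0))


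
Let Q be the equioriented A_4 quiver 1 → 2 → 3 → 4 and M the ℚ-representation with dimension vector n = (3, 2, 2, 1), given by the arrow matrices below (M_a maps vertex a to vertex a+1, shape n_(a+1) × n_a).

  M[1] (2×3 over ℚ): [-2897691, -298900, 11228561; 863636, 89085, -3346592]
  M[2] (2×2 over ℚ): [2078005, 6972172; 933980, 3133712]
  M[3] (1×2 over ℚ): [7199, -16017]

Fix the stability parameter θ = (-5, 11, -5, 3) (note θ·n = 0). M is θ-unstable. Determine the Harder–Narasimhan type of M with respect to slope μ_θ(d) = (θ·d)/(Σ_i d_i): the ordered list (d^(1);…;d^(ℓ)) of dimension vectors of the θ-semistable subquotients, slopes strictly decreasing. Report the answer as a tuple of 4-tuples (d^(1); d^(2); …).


Interval decomposition of M: I[1,1], I[1,2], I[1,4], I[3,3].
HN type (ℓ=3): μ^(1)=11; μ^(2)=3; μ^(3)=-5

((0, 1, 0, 0); (0, 1, 1, 1); (3, 0, 1, 0))


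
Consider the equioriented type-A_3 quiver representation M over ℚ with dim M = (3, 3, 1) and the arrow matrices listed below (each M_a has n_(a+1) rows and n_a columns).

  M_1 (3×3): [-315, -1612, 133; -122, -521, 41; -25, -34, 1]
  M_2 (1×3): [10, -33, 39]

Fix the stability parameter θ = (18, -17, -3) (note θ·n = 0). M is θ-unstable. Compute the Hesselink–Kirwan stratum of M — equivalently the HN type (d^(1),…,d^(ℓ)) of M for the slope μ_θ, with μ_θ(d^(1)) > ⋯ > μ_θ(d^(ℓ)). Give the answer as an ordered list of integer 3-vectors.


Via rank(M_{q-1}∘⋯∘M_p): M ≅ I[1,1], I[1,2], I[1,3], I[2,2].
μ_θ-semistable layers: μ^(1)=18; μ^(2)=1/2; μ^(3)=-2/3; μ^(4)=-17

((1, 0, 0); (1, 1, 0); (1, 1, 1); (0, 1, 0))


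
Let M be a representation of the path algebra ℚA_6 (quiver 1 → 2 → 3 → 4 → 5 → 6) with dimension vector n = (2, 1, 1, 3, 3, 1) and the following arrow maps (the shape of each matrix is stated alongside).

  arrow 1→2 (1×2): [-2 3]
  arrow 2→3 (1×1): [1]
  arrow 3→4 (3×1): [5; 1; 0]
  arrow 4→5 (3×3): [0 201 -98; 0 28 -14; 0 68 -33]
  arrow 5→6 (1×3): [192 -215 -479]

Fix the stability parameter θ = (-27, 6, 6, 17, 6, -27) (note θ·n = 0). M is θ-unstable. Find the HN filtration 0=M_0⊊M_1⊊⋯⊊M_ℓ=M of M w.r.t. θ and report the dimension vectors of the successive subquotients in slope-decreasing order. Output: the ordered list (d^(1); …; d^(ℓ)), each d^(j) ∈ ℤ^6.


Interval decomposition of M: I[1,1], I[1,5], I[4,4], I[4,6], I[5,5].
HN type (ℓ=5): μ^(1)=17; μ^(2)=23/2; μ^(3)=6; μ^(4)=-4/3; μ^(5)=-27

((0, 0, 0, 1, 0, 0); (0, 0, 0, 1, 1, 0); (0, 1, 1, 0, 1, 0); (0, 0, 0, 1, 1, 1); (2, 0, 0, 0, 0, 0))


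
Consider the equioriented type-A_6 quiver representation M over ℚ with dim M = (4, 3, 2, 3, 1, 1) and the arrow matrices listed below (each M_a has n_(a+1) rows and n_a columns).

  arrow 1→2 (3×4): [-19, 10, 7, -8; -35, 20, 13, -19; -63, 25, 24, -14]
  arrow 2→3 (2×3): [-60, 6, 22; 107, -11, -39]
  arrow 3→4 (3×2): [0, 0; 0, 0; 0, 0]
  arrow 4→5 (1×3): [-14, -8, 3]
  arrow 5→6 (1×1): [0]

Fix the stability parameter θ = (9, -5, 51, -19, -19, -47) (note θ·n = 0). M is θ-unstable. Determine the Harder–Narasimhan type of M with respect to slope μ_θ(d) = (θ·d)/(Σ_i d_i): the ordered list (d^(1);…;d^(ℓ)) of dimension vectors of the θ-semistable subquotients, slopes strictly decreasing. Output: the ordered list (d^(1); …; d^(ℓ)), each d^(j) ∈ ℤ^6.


Barcode: M ≅ I[1,1], I[1,2], I[1,3]^2, I[4,4]^2, I[4,5], I[6,6]. HN layers by μ_θ (5 steps, strictly decreasing):
  μ^(1)=51; μ^(2)=9; μ^(3)=2; μ^(4)=-19; μ^(5)=-47

((0, 0, 2, 0, 0, 0); (1, 0, 0, 0, 0, 0); (3, 3, 0, 0, 0, 0); (0, 0, 0, 3, 1, 0); (0, 0, 0, 0, 0, 1))


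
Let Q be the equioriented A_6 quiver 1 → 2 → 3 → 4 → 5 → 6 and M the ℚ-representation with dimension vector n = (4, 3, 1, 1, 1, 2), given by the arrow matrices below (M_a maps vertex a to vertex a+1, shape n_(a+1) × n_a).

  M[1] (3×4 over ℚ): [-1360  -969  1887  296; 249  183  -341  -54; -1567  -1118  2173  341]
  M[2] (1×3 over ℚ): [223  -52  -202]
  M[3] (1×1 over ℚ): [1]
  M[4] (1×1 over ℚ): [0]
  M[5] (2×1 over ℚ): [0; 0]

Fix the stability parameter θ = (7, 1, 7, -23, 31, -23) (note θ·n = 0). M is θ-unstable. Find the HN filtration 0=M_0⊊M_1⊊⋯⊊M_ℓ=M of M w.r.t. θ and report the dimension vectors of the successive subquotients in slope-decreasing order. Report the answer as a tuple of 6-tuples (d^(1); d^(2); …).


Via rank(M_{q-1}∘⋯∘M_p): M ≅ I[1,1], I[1,2]^2, I[1,4], I[5,5], I[6,6]^2.
μ_θ-semistable layers: μ^(1)=31; μ^(2)=7; μ^(3)=4; μ^(4)=-2; μ^(5)=-23

((0, 0, 0, 0, 1, 0); (1, 0, 0, 0, 0, 0); (2, 2, 0, 0, 0, 0); (1, 1, 1, 1, 0, 0); (0, 0, 0, 0, 0, 2))


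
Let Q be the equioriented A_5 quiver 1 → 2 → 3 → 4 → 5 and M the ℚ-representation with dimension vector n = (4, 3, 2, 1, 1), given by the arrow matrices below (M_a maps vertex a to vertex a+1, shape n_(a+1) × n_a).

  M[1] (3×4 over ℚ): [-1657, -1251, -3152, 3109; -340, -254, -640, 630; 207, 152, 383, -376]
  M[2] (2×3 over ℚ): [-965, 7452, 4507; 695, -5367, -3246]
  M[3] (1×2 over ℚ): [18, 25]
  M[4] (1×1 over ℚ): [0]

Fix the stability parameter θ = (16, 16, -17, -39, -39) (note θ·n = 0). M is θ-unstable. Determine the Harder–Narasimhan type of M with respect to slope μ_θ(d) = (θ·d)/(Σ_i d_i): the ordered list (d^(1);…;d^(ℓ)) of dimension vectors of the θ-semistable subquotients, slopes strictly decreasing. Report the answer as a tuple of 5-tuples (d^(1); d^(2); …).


Barcode: M ≅ I[1,1], I[1,2], I[1,3], I[1,4], I[5,5]. HN layers by μ_θ (4 steps, strictly decreasing):
  μ^(1)=16; μ^(2)=5; μ^(3)=-6; μ^(4)=-39

((2, 1, 0, 0, 0); (1, 1, 1, 0, 0); (1, 1, 1, 1, 0); (0, 0, 0, 0, 1))


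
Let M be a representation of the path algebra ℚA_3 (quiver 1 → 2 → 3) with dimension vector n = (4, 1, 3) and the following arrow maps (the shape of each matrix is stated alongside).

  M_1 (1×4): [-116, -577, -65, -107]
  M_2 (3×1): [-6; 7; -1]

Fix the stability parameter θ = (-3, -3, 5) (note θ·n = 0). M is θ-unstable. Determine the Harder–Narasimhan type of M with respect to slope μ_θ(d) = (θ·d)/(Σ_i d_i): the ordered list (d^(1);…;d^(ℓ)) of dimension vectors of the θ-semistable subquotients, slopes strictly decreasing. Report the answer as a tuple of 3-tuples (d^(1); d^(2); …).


Interval decomposition of M: I[1,1]^3, I[1,3], I[3,3]^2.
HN type (ℓ=2): μ^(1)=5; μ^(2)=-3

((0, 0, 3); (4, 1, 0))


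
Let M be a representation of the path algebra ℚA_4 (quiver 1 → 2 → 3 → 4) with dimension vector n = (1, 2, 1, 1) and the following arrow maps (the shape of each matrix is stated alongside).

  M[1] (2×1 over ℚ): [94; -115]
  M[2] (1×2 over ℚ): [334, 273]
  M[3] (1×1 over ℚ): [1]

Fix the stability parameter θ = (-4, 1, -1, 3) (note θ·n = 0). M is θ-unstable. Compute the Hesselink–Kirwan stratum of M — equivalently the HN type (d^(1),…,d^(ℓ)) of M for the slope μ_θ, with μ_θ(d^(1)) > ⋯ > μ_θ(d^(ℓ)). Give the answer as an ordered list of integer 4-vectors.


Interval decomposition of M: I[1,4], I[2,2].
HN type (ℓ=4): μ^(1)=3; μ^(2)=1; μ^(3)=0; μ^(4)=-4

((0, 0, 0, 1); (0, 1, 0, 0); (0, 1, 1, 0); (1, 0, 0, 0))


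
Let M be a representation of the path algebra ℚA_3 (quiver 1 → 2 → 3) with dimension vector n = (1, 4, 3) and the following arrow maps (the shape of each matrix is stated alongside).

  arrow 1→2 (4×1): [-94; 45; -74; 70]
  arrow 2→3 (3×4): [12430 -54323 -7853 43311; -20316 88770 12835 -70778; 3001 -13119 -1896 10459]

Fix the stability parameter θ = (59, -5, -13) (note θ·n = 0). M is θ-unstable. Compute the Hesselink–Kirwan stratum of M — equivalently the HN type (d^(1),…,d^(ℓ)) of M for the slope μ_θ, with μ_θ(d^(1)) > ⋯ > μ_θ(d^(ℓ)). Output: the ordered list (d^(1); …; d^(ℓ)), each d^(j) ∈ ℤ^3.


Via rank(M_{q-1}∘⋯∘M_p): M ≅ I[1,3], I[2,2], I[2,3]^2.
μ_θ-semistable layers: μ^(1)=41/3; μ^(2)=-5; μ^(3)=-9

((1, 1, 1); (0, 1, 0); (0, 2, 2))


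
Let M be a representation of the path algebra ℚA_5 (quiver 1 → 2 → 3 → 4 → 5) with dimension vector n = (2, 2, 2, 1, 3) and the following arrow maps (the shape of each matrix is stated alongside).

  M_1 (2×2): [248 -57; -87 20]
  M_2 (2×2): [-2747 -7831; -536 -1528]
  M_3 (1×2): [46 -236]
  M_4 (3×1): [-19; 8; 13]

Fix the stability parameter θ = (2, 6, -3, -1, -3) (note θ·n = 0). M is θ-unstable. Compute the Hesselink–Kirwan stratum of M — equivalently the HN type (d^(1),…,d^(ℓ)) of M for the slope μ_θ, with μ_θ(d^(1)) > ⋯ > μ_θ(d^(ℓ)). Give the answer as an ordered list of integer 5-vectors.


Barcode: M ≅ I[1,2], I[1,5], I[3,3], I[5,5]^2. HN layers by μ_θ (4 steps, strictly decreasing):
  μ^(1)=6; μ^(2)=2; μ^(3)=1/5; μ^(4)=-3

((0, 1, 0, 0, 0); (1, 0, 0, 0, 0); (1, 1, 1, 1, 1); (0, 0, 1, 0, 2))


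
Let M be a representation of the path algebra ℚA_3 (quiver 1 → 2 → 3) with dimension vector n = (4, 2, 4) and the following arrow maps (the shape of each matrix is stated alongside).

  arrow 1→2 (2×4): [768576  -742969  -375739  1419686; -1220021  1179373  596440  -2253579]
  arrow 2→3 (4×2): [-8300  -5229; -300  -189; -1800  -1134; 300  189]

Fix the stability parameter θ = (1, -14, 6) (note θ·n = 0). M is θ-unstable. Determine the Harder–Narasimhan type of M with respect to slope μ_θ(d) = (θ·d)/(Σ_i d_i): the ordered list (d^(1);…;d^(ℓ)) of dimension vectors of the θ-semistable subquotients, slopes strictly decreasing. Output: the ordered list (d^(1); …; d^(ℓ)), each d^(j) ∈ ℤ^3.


Via rank(M_{q-1}∘⋯∘M_p): M ≅ I[1,1]^2, I[1,2], I[1,3], I[3,3]^3.
μ_θ-semistable layers: μ^(1)=6; μ^(2)=1; μ^(3)=-13/2

((0, 0, 4); (2, 0, 0); (2, 2, 0))


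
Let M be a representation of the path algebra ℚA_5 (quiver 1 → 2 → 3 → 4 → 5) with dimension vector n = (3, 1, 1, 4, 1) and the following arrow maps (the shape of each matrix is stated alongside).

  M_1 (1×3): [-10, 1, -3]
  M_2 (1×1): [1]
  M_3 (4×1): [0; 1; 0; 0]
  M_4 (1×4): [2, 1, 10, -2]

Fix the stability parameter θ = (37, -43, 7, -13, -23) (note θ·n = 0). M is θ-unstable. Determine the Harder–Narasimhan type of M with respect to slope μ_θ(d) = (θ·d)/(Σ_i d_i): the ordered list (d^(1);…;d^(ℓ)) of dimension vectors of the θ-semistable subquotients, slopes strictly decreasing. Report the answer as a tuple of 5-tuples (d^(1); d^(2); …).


Barcode: M ≅ I[1,1]^2, I[1,5], I[4,4]^3. HN layers by μ_θ (3 steps, strictly decreasing):
  μ^(1)=37; μ^(2)=-7; μ^(3)=-13

((2, 0, 0, 0, 0); (1, 1, 1, 1, 1); (0, 0, 0, 3, 0))


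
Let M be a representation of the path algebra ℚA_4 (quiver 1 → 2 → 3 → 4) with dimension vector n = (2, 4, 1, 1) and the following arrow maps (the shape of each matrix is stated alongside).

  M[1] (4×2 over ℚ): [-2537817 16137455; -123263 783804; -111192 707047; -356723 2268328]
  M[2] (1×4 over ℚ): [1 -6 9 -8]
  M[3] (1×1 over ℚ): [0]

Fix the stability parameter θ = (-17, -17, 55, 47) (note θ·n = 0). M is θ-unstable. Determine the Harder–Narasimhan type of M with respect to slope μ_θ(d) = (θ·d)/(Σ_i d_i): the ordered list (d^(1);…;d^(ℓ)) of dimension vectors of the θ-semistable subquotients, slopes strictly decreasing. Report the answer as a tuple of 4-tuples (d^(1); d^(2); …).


Via rank(M_{q-1}∘⋯∘M_p): M ≅ I[1,2], I[1,3], I[2,2]^2, I[4,4].
μ_θ-semistable layers: μ^(1)=55; μ^(2)=47; μ^(3)=-17

((0, 0, 1, 0); (0, 0, 0, 1); (2, 4, 0, 0))


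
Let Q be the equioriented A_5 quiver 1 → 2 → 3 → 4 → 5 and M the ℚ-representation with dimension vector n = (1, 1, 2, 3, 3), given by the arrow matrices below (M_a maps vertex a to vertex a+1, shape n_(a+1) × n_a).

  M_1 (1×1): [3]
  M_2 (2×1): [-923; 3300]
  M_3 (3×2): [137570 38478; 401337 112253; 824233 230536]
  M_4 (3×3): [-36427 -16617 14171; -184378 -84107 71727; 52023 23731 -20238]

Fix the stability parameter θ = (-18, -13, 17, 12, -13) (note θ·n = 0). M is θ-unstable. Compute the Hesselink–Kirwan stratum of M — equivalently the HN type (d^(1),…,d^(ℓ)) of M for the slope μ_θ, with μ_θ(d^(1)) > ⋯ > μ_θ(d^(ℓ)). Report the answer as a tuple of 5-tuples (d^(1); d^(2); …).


Via rank(M_{q-1}∘⋯∘M_p): M ≅ I[1,5], I[3,5], I[4,5].
μ_θ-semistable layers: μ^(1)=16/3; μ^(2)=-1/2; μ^(3)=-13; μ^(4)=-18

((0, 0, 2, 2, 2); (0, 0, 0, 1, 1); (0, 1, 0, 0, 0); (1, 0, 0, 0, 0))


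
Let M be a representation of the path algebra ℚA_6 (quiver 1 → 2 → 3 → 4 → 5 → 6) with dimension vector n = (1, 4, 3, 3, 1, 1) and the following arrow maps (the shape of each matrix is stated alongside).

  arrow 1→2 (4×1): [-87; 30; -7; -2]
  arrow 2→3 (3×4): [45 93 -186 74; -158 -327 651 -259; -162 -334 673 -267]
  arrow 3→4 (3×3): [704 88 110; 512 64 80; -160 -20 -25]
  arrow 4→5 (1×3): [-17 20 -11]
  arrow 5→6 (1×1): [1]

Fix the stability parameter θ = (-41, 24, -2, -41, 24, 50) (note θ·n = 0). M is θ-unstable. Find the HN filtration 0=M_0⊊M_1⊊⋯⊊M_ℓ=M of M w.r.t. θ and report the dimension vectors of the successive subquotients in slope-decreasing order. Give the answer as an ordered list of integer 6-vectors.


Via rank(M_{q-1}∘⋯∘M_p): M ≅ I[1,6], I[2,2], I[2,3]^2, I[4,4]^2.
μ_θ-semistable layers: μ^(1)=50; μ^(2)=24; μ^(3)=11; μ^(4)=-19/3; μ^(5)=-41

((0, 0, 0, 0, 0, 1); (0, 1, 0, 0, 1, 0); (0, 2, 2, 0, 0, 0); (0, 1, 1, 1, 0, 0); (1, 0, 0, 2, 0, 0))


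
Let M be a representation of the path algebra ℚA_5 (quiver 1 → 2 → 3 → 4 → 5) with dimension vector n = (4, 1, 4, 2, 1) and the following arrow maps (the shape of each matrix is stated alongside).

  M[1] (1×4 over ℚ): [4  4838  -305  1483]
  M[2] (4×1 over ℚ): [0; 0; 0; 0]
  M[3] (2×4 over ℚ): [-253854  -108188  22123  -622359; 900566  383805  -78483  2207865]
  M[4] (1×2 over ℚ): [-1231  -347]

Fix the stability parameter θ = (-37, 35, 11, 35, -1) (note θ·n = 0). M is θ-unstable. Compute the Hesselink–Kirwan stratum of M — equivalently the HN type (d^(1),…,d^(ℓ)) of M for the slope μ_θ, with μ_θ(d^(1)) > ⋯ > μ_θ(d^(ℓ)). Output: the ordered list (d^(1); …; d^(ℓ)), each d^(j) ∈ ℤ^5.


Interval decomposition of M: I[1,1]^3, I[1,2], I[3,3]^2, I[3,4], I[3,5].
HN type (ℓ=4): μ^(1)=35; μ^(2)=17; μ^(3)=11; μ^(4)=-37

((0, 1, 0, 1, 0); (0, 0, 0, 1, 1); (0, 0, 4, 0, 0); (4, 0, 0, 0, 0))


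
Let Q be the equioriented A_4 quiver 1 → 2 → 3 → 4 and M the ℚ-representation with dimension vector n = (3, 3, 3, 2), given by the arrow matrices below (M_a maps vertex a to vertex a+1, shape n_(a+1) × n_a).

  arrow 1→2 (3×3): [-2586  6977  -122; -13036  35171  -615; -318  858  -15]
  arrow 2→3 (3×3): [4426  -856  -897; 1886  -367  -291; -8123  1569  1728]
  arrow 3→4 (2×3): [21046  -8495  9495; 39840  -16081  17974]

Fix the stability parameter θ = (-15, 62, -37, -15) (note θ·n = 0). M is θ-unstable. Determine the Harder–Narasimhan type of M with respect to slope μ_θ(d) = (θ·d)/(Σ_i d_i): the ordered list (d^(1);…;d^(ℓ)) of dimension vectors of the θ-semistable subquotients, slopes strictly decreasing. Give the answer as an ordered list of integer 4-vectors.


Barcode: M ≅ I[1,1], I[1,4]^2, I[2,3]. HN layers by μ_θ (3 steps, strictly decreasing):
  μ^(1)=25/2; μ^(2)=10/3; μ^(3)=-15

((0, 1, 1, 0); (0, 2, 2, 2); (3, 0, 0, 0))


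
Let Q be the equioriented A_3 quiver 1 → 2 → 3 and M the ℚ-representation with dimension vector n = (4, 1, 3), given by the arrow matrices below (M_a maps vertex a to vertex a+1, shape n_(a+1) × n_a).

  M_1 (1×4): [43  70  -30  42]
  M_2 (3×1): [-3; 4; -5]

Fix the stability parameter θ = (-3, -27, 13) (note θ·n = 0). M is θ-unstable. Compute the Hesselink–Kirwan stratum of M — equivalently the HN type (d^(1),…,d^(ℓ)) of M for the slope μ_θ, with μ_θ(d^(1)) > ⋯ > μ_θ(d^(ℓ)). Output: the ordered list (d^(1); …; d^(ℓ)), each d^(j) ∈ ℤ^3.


Via rank(M_{q-1}∘⋯∘M_p): M ≅ I[1,1]^3, I[1,3], I[3,3]^2.
μ_θ-semistable layers: μ^(1)=13; μ^(2)=-3; μ^(3)=-15

((0, 0, 3); (3, 0, 0); (1, 1, 0))


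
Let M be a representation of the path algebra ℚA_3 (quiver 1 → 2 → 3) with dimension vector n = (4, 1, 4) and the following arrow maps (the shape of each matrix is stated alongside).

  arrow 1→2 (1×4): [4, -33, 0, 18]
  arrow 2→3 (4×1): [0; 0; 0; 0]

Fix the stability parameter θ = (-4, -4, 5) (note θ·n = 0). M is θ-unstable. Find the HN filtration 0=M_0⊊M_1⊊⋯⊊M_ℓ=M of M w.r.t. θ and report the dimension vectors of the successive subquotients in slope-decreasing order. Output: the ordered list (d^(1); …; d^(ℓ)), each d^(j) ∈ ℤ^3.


Via rank(M_{q-1}∘⋯∘M_p): M ≅ I[1,1]^3, I[1,2], I[3,3]^4.
μ_θ-semistable layers: μ^(1)=5; μ^(2)=-4

((0, 0, 4); (4, 1, 0))


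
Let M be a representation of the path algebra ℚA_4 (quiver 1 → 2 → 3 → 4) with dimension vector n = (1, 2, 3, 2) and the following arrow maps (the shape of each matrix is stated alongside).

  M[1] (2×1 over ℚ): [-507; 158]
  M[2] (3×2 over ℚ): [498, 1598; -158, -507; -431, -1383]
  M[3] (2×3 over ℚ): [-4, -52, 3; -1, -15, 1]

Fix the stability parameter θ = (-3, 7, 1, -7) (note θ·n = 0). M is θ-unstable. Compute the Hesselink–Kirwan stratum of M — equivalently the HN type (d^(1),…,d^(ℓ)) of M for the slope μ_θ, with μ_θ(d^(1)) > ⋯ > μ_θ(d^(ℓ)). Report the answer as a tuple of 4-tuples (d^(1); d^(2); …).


Barcode: M ≅ I[1,4], I[2,4], I[3,3]. HN layers by μ_θ (3 steps, strictly decreasing):
  μ^(1)=1; μ^(2)=1/3; μ^(3)=-3

((0, 0, 1, 0); (0, 2, 2, 2); (1, 0, 0, 0))


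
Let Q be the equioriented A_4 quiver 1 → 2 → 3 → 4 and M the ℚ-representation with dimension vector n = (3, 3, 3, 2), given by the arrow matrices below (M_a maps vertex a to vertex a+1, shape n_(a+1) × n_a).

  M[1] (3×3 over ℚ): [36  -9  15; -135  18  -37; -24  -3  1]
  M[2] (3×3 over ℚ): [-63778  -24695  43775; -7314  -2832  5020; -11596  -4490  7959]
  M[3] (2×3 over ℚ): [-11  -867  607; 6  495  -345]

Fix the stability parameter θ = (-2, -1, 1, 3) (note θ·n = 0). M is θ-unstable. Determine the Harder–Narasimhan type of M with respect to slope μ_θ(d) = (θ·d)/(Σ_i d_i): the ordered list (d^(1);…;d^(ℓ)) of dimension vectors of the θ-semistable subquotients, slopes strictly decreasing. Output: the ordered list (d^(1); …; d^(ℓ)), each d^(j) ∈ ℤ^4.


Interval decomposition of M: I[1,1], I[1,4]^2, I[2,3].
HN type (ℓ=4): μ^(1)=3; μ^(2)=1; μ^(3)=-1; μ^(4)=-2

((0, 0, 0, 2); (0, 0, 3, 0); (0, 3, 0, 0); (3, 0, 0, 0))


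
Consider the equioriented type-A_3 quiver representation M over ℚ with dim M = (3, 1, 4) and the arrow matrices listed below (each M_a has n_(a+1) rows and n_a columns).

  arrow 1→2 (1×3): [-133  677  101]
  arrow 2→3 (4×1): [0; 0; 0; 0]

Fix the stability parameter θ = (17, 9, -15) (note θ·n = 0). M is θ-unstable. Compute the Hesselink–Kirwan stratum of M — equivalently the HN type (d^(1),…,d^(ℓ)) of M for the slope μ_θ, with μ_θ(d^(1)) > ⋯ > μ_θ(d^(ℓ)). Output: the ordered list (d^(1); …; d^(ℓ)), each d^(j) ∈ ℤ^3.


Barcode: M ≅ I[1,1]^2, I[1,2], I[3,3]^4. HN layers by μ_θ (3 steps, strictly decreasing):
  μ^(1)=17; μ^(2)=13; μ^(3)=-15

((2, 0, 0); (1, 1, 0); (0, 0, 4))


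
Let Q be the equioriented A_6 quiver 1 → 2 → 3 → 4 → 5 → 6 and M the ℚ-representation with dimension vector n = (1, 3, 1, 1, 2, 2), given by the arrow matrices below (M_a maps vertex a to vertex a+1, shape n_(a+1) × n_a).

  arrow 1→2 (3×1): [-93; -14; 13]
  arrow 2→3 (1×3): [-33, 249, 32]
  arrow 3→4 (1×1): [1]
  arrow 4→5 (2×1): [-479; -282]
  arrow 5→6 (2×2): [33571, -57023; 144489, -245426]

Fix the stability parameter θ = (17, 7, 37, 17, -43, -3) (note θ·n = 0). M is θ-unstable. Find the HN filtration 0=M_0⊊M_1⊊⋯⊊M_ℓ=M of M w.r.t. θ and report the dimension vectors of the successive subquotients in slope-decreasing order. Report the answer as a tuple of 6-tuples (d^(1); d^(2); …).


Barcode: M ≅ I[1,6], I[2,2]^2, I[5,6]. HN layers by μ_θ (4 steps, strictly decreasing):
  μ^(1)=7; μ^(2)=16/3; μ^(3)=-3; μ^(4)=-43

((0, 2, 0, 0, 0, 0); (1, 1, 1, 1, 1, 1); (0, 0, 0, 0, 0, 1); (0, 0, 0, 0, 1, 0))


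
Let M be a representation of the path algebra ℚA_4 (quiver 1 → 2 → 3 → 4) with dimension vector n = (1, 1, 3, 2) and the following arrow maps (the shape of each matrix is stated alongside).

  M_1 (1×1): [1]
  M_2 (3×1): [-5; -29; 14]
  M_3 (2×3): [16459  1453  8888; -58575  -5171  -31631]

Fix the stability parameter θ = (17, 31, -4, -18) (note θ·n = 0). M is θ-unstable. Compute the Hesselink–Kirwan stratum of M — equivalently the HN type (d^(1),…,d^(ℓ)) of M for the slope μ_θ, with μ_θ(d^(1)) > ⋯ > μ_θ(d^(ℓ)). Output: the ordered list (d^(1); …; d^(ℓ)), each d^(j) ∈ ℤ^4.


Barcode: M ≅ I[1,3], I[3,4]^2. HN layers by μ_θ (2 steps, strictly decreasing):
  μ^(1)=44/3; μ^(2)=-11

((1, 1, 1, 0); (0, 0, 2, 2))


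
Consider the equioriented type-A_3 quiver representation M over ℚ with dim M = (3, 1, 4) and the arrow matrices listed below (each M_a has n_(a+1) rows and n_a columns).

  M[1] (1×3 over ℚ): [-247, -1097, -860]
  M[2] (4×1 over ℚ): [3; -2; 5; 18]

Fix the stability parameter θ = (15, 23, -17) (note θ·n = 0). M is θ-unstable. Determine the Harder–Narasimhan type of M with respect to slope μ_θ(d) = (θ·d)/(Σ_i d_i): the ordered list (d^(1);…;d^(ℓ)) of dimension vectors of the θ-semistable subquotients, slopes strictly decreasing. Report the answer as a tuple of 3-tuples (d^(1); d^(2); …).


Barcode: M ≅ I[1,1]^2, I[1,3], I[3,3]^3. HN layers by μ_θ (3 steps, strictly decreasing):
  μ^(1)=15; μ^(2)=7; μ^(3)=-17

((2, 0, 0); (1, 1, 1); (0, 0, 3))


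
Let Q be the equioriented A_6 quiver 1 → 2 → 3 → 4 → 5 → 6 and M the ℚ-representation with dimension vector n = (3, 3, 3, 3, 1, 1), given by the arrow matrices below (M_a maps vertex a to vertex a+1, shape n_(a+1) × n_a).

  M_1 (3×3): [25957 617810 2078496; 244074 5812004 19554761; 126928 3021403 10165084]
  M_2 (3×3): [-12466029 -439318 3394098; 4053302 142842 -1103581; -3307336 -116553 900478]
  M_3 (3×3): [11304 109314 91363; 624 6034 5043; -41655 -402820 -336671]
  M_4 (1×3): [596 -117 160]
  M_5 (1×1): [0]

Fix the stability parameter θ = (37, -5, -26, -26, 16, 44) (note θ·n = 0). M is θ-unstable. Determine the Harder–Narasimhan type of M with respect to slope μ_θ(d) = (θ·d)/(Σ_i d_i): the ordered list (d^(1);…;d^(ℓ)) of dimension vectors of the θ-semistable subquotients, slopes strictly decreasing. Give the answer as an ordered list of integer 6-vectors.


Via rank(M_{q-1}∘⋯∘M_p): M ≅ I[1,3], I[1,4], I[1,5], I[4,4], I[6,6].
μ_θ-semistable layers: μ^(1)=44; μ^(2)=16; μ^(3)=2; μ^(4)=-5; μ^(5)=-26

((0, 0, 0, 0, 0, 1); (0, 0, 0, 0, 1, 0); (1, 1, 1, 0, 0, 0); (2, 2, 2, 2, 0, 0); (0, 0, 0, 1, 0, 0))


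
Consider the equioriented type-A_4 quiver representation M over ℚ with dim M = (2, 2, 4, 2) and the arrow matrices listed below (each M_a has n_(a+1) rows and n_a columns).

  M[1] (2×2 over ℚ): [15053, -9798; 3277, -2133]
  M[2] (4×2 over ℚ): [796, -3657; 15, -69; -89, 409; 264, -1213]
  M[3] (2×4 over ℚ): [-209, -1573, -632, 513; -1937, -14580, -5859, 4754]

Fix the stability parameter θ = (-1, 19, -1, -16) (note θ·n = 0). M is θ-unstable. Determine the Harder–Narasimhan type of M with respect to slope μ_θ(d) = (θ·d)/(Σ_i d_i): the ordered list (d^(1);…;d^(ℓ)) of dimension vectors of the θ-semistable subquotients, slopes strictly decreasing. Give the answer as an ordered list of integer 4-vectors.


Via rank(M_{q-1}∘⋯∘M_p): M ≅ I[1,4]^2, I[3,3]^2.
μ_θ-semistable layers: μ^(1)=2/3; μ^(2)=-1

((0, 2, 2, 2); (2, 0, 2, 0))


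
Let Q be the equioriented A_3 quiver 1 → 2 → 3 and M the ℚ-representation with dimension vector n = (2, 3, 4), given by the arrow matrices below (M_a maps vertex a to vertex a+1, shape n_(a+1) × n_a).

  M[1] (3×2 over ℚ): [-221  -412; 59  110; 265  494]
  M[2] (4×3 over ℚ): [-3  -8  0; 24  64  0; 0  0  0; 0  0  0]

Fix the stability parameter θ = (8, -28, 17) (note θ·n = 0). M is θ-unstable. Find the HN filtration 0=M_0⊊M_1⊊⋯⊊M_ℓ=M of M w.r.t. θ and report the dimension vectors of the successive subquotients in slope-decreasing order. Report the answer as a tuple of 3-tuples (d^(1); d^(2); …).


Via rank(M_{q-1}∘⋯∘M_p): M ≅ I[1,2], I[1,3], I[2,2], I[3,3]^3.
μ_θ-semistable layers: μ^(1)=17; μ^(2)=-10; μ^(3)=-28

((0, 0, 4); (2, 2, 0); (0, 1, 0))


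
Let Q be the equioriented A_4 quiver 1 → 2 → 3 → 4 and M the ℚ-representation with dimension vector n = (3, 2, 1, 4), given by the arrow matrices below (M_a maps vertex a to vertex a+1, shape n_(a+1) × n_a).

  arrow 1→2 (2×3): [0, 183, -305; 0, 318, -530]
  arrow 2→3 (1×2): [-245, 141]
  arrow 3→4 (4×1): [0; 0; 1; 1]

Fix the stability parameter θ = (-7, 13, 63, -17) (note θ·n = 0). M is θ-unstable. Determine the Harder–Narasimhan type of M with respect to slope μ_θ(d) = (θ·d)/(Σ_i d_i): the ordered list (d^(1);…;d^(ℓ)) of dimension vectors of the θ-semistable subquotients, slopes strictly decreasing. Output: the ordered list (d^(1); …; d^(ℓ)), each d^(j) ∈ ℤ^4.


Interval decomposition of M: I[1,1]^2, I[1,4], I[2,2], I[4,4]^3.
HN type (ℓ=4): μ^(1)=23; μ^(2)=13; μ^(3)=-7; μ^(4)=-17

((0, 0, 1, 1); (0, 2, 0, 0); (3, 0, 0, 0); (0, 0, 0, 3))


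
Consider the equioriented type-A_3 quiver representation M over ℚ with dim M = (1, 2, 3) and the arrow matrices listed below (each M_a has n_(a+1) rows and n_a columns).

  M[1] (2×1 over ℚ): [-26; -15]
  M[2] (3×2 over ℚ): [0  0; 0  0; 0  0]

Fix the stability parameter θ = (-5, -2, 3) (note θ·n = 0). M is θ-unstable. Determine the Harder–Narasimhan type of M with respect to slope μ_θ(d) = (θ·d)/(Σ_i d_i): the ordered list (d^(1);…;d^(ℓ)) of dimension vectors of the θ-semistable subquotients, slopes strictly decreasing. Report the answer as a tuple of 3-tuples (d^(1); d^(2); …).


Via rank(M_{q-1}∘⋯∘M_p): M ≅ I[1,2], I[2,2], I[3,3]^3.
μ_θ-semistable layers: μ^(1)=3; μ^(2)=-2; μ^(3)=-5

((0, 0, 3); (0, 2, 0); (1, 0, 0))


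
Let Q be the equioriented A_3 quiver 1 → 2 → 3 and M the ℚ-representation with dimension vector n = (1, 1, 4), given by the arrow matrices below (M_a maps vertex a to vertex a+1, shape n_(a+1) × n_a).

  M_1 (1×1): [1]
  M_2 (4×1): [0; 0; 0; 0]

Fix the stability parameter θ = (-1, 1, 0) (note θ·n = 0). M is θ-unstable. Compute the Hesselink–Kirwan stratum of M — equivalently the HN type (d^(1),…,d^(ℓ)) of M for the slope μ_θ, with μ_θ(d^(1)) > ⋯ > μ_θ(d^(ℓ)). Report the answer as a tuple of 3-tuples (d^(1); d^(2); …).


Via rank(M_{q-1}∘⋯∘M_p): M ≅ I[1,2], I[3,3]^4.
μ_θ-semistable layers: μ^(1)=1; μ^(2)=0; μ^(3)=-1

((0, 1, 0); (0, 0, 4); (1, 0, 0))


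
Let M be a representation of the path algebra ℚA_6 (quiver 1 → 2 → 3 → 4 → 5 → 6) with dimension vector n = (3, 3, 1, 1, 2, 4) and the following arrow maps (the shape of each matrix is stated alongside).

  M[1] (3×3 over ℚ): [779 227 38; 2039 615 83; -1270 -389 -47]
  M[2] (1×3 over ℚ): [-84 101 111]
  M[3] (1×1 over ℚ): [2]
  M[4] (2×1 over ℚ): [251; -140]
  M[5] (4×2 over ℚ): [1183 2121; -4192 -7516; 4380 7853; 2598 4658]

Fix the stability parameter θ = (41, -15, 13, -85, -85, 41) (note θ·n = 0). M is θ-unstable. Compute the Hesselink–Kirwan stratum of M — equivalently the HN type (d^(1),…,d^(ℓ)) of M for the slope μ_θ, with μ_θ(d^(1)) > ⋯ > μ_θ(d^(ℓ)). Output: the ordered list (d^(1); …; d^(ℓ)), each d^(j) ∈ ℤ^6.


Via rank(M_{q-1}∘⋯∘M_p): M ≅ I[1,2]^2, I[1,6], I[5,6], I[6,6]^2.
μ_θ-semistable layers: μ^(1)=41; μ^(2)=13; μ^(3)=-131/5; μ^(4)=-85

((0, 0, 0, 0, 0, 4); (2, 2, 0, 0, 0, 0); (1, 1, 1, 1, 1, 0); (0, 0, 0, 0, 1, 0))


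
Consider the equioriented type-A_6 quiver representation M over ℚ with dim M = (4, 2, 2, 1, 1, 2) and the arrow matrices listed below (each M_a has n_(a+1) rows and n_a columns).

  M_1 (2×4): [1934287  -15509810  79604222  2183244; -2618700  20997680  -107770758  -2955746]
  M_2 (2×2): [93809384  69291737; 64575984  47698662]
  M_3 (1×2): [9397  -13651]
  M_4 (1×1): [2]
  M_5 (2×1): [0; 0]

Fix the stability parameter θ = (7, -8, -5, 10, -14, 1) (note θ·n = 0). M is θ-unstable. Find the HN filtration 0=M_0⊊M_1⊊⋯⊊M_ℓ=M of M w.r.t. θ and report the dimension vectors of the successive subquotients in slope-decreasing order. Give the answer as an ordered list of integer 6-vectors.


Interval decomposition of M: I[1,1]^2, I[1,2], I[1,5], I[3,3], I[6,6]^2.
HN type (ℓ=5): μ^(1)=7; μ^(2)=1; μ^(3)=-1/2; μ^(4)=-2; μ^(5)=-5

((2, 0, 0, 0, 0, 0); (0, 0, 0, 0, 0, 2); (1, 1, 0, 0, 0, 0); (1, 1, 1, 1, 1, 0); (0, 0, 1, 0, 0, 0))


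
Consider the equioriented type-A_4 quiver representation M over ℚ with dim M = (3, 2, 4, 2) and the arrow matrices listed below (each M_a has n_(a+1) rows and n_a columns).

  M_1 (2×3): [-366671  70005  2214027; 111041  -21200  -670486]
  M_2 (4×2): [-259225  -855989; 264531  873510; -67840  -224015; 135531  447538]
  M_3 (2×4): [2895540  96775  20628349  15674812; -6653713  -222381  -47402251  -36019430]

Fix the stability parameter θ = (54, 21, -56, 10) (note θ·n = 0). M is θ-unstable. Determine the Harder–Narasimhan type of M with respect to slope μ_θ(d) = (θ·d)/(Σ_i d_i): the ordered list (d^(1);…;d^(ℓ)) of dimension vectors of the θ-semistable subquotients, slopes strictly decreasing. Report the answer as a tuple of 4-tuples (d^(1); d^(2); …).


Barcode: M ≅ I[1,1], I[1,3], I[1,4], I[3,3], I[3,4]. HN layers by μ_θ (4 steps, strictly decreasing):
  μ^(1)=54; μ^(2)=10; μ^(3)=19/3; μ^(4)=-56

((1, 0, 0, 0); (0, 0, 0, 2); (2, 2, 2, 0); (0, 0, 2, 0))


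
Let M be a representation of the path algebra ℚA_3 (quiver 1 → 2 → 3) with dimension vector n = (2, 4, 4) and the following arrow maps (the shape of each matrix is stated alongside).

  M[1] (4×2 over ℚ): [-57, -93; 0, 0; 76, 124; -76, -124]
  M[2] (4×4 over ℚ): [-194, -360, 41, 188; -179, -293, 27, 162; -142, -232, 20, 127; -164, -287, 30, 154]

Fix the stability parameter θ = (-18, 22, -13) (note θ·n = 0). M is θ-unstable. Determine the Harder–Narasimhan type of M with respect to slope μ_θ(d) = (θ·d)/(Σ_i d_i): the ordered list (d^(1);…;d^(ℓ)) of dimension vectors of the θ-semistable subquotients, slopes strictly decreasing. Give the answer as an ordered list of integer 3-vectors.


Interval decomposition of M: I[1,1], I[1,3], I[2,3]^3.
HN type (ℓ=2): μ^(1)=9/2; μ^(2)=-18

((0, 4, 4); (2, 0, 0))


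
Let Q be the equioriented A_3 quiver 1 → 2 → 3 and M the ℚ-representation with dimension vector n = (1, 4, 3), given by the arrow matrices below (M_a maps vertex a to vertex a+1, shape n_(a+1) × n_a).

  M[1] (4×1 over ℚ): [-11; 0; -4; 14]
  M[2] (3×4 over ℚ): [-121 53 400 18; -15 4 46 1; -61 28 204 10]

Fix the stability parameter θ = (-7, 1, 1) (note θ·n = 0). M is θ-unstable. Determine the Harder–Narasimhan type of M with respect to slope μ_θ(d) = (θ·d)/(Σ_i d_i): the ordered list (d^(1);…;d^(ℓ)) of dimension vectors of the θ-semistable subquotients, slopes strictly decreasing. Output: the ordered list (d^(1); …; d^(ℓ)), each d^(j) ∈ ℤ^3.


Via rank(M_{q-1}∘⋯∘M_p): M ≅ I[1,3], I[2,2], I[2,3]^2.
μ_θ-semistable layers: μ^(1)=1; μ^(2)=-7

((0, 4, 3); (1, 0, 0))


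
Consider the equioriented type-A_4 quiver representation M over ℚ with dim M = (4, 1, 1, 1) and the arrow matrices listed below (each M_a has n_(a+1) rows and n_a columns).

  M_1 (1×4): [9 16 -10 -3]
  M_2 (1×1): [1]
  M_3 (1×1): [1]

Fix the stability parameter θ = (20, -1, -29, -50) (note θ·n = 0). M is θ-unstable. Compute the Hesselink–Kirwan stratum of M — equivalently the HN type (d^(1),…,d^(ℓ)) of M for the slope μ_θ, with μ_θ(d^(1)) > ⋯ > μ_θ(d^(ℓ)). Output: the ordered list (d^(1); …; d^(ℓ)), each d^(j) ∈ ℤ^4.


Via rank(M_{q-1}∘⋯∘M_p): M ≅ I[1,1]^3, I[1,4].
μ_θ-semistable layers: μ^(1)=20; μ^(2)=-15

((3, 0, 0, 0); (1, 1, 1, 1))


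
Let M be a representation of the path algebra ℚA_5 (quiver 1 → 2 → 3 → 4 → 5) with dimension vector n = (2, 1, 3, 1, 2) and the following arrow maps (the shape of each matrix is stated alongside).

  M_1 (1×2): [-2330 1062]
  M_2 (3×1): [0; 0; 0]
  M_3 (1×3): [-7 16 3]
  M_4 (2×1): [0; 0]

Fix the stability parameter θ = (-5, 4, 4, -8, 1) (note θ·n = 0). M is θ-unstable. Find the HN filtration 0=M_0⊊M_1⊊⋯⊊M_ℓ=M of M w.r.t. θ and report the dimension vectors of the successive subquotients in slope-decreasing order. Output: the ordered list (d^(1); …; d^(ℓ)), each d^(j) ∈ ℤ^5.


Via rank(M_{q-1}∘⋯∘M_p): M ≅ I[1,1], I[1,2], I[3,3]^2, I[3,4], I[5,5]^2.
μ_θ-semistable layers: μ^(1)=4; μ^(2)=1; μ^(3)=-2; μ^(4)=-5

((0, 1, 2, 0, 0); (0, 0, 0, 0, 2); (0, 0, 1, 1, 0); (2, 0, 0, 0, 0))


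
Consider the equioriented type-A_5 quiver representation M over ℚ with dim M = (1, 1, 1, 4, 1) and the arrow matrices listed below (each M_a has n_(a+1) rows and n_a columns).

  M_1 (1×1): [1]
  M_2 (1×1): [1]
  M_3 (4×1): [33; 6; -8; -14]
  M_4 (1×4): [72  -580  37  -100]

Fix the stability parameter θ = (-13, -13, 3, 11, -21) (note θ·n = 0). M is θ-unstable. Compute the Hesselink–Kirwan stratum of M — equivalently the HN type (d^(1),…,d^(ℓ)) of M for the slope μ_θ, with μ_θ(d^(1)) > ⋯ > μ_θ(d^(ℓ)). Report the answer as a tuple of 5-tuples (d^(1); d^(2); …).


Barcode: M ≅ I[1,4], I[4,4]^2, I[4,5]. HN layers by μ_θ (4 steps, strictly decreasing):
  μ^(1)=11; μ^(2)=3; μ^(3)=-5; μ^(4)=-13

((0, 0, 0, 3, 0); (0, 0, 1, 0, 0); (0, 0, 0, 1, 1); (1, 1, 0, 0, 0))
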